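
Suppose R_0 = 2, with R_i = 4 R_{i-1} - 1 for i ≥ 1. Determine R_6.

R_1 = 4(2) - 1 = 7
R_2 = 4(7) - 1 = 27
R_3 = 4(27) - 1 = 107
R_4 = 4(107) - 1 = 427
R_5 = 4(427) - 1 = 1707
R_6 = 4(1707) - 1 = 6827

6827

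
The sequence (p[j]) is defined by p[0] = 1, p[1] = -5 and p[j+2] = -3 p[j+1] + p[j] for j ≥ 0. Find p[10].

227155

p[2] = -3*(-5) + 1 = 16
p[3] = -3*16 + (-5) = -53
p[4] = -3*(-53) + 16 = 175
p[5] = -3*175 + (-53) = -578
p[6] = -3*(-578) + 175 = 1909
p[7] = -3*1909 + (-578) = -6305
p[8] = -3*(-6305) + 1909 = 20824
p[9] = -3*20824 + (-6305) = -68777
p[10] = -3*(-68777) + 20824 = 227155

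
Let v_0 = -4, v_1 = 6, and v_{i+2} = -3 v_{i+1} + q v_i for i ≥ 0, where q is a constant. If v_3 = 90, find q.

v_2 = -18 - 4q
v_3 = 54 + 18q
So 54 + 18q = 90, giving q = 2.

2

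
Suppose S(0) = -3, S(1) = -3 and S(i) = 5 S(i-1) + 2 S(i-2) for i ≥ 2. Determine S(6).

-17229

S(2) = 5(-3) + 2(-3) = -21
S(3) = 5(-21) + 2(-3) = -111
S(4) = 5(-111) + 2(-21) = -597
S(5) = 5(-597) + 2(-111) = -3207
S(6) = 5(-3207) + 2(-597) = -17229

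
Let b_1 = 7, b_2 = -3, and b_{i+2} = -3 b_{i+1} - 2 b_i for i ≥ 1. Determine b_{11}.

-4085

b_3 = -3·(-3) - 2·7 = -5
b_4 = -3·(-5) - 2·(-3) = 21
b_5 = -3·21 - 2·(-5) = -53
b_6 = -3·(-53) - 2·21 = 117
b_7 = -3·117 - 2·(-53) = -245
b_8 = -3·(-245) - 2·117 = 501
b_9 = -3·501 - 2·(-245) = -1013
b_{10} = -3·(-1013) - 2·501 = 2037
b_{11} = -3·2037 - 2·(-1013) = -4085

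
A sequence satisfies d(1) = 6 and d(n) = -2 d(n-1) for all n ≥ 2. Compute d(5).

d(2) = -2(6) = -12
d(3) = -2(-12) = 24
d(4) = -2(24) = -48
d(5) = -2(-48) = 96

96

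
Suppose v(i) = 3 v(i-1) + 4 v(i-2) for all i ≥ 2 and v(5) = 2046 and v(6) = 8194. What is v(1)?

Rearranging, v(i-2) = (v(i) - 3 v(i-1)) / 4.
v(4) = (8194 - 3·2046) / 4 = 2056/4 = 514
v(3) = (2046 - 3·514) / 4 = 504/4 = 126
v(2) = (514 - 3·126) / 4 = 136/4 = 34
v(1) = (126 - 3·34) / 4 = 24/4 = 6

6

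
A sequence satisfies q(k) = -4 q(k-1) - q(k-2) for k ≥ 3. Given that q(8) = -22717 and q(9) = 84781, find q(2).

Rearranging, q(k-2) = -(q(k) + 4 q(k-1)).
q(7) = -(84781 + 4*(-22717)) = 6087
q(6) = -(-22717 + 4*6087) = -1631
q(5) = -(6087 + 4*(-1631)) = 437
q(4) = -(-1631 + 4*437) = -117
q(3) = -(437 + 4*(-117)) = 31
q(2) = -(-117 + 4*31) = -7

-7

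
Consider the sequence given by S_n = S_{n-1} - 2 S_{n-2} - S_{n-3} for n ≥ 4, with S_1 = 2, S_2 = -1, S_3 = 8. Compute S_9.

125

S_4 = 8 - 2*(-1) - 2 = 8
S_5 = 8 - 2*8 - (-1) = -7
S_6 = (-7) - 2*8 - 8 = -31
S_7 = (-31) - 2*(-7) - 8 = -25
S_8 = (-25) - 2*(-31) - (-7) = 44
S_9 = 44 - 2*(-25) - (-31) = 125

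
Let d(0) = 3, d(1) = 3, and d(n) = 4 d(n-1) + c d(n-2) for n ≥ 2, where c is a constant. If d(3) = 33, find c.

-1

d(2) = 12 + 3c
d(3) = 48 + 15c
So 48 + 15c = 33, giving c = -1.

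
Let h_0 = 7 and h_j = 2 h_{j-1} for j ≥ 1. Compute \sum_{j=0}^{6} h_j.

889

h_1 = 2*7 = 14
h_2 = 2*14 = 28
h_3 = 2*28 = 56
h_4 = 2*56 = 112
h_5 = 2*112 = 224
h_6 = 2*224 = 448
Sum = 7 + 14 + 28 + 56 + 112 + 224 + 448 = 889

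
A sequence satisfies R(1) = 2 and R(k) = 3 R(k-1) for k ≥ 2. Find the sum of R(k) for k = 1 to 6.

R(2) = 3(2) = 6
R(3) = 3(6) = 18
R(4) = 3(18) = 54
R(5) = 3(54) = 162
R(6) = 3(162) = 486
Sum = 2 + 6 + 18 + 54 + 162 + 486 = 728

728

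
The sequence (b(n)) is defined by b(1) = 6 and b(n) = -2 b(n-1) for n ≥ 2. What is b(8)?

b(2) = -2*6 = -12
b(3) = -2*(-12) = 24
b(4) = -2*24 = -48
b(5) = -2*(-48) = 96
b(6) = -2*96 = -192
b(7) = -2*(-192) = 384
b(8) = -2*384 = -768

-768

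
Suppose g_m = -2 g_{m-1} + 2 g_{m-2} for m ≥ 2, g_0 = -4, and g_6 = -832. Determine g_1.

Let g_1 = z.
g_2 = -8 - 2z
g_3 = 16 + 6z
g_4 = -48 - 16z
g_5 = 128 + 44z
g_6 = -352 - 120z
So -352 - 120z = -832, giving z = 4.

4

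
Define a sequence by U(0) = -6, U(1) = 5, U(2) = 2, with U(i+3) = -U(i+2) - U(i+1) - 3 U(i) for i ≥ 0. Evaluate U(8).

-106

U(3) = -2 - 5 - 3*(-6) = 11
U(4) = -11 - 2 - 3*5 = -28
U(5) = -(-28) - 11 - 3*2 = 11
U(6) = -11 - (-28) - 3*11 = -16
U(7) = -(-16) - 11 - 3*(-28) = 89
U(8) = -89 - (-16) - 3*11 = -106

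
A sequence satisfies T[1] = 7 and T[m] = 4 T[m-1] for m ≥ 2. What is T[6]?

7168

T[2] = 4*7 = 28
T[3] = 4*28 = 112
T[4] = 4*112 = 448
T[5] = 4*448 = 1792
T[6] = 4*1792 = 7168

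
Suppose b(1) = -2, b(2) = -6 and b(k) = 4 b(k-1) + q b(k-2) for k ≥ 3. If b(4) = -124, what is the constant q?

b(3) = -24 - 2q
b(4) = -96 - 14q
So -96 - 14q = -124, giving q = 2.

2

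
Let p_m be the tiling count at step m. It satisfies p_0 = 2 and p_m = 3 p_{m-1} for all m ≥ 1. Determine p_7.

4374

p_1 = 3*2 = 6
p_2 = 3*6 = 18
p_3 = 3*18 = 54
p_4 = 3*54 = 162
p_5 = 3*162 = 486
p_6 = 3*486 = 1458
p_7 = 3*1458 = 4374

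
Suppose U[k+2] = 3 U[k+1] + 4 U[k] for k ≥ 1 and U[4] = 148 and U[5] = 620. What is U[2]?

4

Rearranging, U[k-2] = (U[k] - 3 U[k-1]) / 4.
U[3] = (620 - 3(148)) / 4 = 176/4 = 44
U[2] = (148 - 3(44)) / 4 = 16/4 = 4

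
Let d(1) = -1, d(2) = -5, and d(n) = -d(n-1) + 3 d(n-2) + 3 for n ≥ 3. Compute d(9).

d(3) = -(-5) + 3*(-1) + 3 = 5
d(4) = -5 + 3*(-5) + 3 = -17
d(5) = -(-17) + 3*5 + 3 = 35
d(6) = -35 + 3*(-17) + 3 = -83
d(7) = -(-83) + 3*35 + 3 = 191
d(8) = -191 + 3*(-83) + 3 = -437
d(9) = -(-437) + 3*191 + 3 = 1013

1013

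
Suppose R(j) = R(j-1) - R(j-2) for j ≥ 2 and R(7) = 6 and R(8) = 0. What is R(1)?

Rearranging, R(j-2) = -(R(j) - R(j-1)).
R(6) = -(0 - 6) = 6
R(5) = -(6 - 6) = 0
R(4) = -(6 - 0) = -6
R(3) = -(0 - (-6)) = -6
R(2) = -(-6 - (-6)) = 0
R(1) = -(-6 - 0) = 6

6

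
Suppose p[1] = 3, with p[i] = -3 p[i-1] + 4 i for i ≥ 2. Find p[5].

107

p[2] = -3·3 + 8 = -1
p[3] = -3·(-1) + 12 = 15
p[4] = -3·15 + 16 = -29
p[5] = -3·(-29) + 20 = 107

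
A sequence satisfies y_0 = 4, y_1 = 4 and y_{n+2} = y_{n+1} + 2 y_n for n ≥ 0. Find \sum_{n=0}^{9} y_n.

y_2 = 4 + 2·4 = 12
y_3 = 12 + 2·4 = 20
y_4 = 20 + 2·12 = 44
y_5 = 44 + 2·20 = 84
y_6 = 84 + 2·44 = 172
y_7 = 172 + 2·84 = 340
y_8 = 340 + 2·172 = 684
y_9 = 684 + 2·340 = 1364
Sum = 4 + 4 + 12 + 20 + 44 + 84 + 172 + 340 + 684 + 1364 = 2728

2728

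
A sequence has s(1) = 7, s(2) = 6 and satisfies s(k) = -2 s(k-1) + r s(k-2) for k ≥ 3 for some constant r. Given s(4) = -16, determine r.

s(3) = -12 + 7r
s(4) = 24 - 8r
So 24 - 8r = -16, giving r = 5.

5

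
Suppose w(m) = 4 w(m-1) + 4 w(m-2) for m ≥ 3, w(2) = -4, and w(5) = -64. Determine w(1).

Let w(1) = y.
w(3) = -16 + 4y
w(4) = -80 + 16y
w(5) = -384 + 80y
So -384 + 80y = -64, giving y = 4.

4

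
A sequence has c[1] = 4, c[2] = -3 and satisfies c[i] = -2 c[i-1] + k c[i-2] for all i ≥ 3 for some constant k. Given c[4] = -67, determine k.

c[3] = 6 + 4k
c[4] = -12 - 11k
So -12 - 11k = -67, giving k = 5.

5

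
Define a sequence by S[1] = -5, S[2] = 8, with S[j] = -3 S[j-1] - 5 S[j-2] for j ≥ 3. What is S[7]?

S[3] = -3(8) - 5(-5) = 1
S[4] = -3(1) - 5(8) = -43
S[5] = -3(-43) - 5(1) = 124
S[6] = -3(124) - 5(-43) = -157
S[7] = -3(-157) - 5(124) = -149

-149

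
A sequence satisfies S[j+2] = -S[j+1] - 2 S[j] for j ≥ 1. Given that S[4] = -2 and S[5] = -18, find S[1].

Rearranging, S[j-2] = (S[j] + S[j-1]) / -2.
S[3] = (-18 + (-2)) / -2 = -20/-2 = 10
S[2] = (-2 + 10) / -2 = 8/-2 = -4
S[1] = (10 + (-4)) / -2 = 6/-2 = -3

-3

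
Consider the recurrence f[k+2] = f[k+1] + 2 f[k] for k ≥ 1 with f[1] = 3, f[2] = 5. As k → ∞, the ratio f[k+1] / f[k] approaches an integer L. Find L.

The characteristic equation is r^2 - r - 2 = 0, which factors as (r - 2)(r + 1) = 0.
So the roots are 2 and -1. Since |2| > |-1| and the coefficient of 2^k is non-zero, the ratio tends to 2.

2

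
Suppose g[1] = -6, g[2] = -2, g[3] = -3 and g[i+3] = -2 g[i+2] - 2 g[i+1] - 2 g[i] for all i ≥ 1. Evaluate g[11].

g[4] = -2·(-3) - 2·(-2) - 2·(-6) = 22
g[5] = -2·22 - 2·(-3) - 2·(-2) = -34
g[6] = -2·(-34) - 2·22 - 2·(-3) = 30
g[7] = -2·30 - 2·(-34) - 2·22 = -36
g[8] = -2·(-36) - 2·30 - 2·(-34) = 80
g[9] = -2·80 - 2·(-36) - 2·30 = -148
g[10] = -2·(-148) - 2·80 - 2·(-36) = 208
g[11] = -2·208 - 2·(-148) - 2·80 = -280

-280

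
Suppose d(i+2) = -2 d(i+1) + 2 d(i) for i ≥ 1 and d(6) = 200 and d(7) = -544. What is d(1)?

2

Rearranging, d(i-2) = (d(i) + 2 d(i-1)) / 2.
d(5) = (-544 + 2(200)) / 2 = -144/2 = -72
d(4) = (200 + 2(-72)) / 2 = 56/2 = 28
d(3) = (-72 + 2(28)) / 2 = -16/2 = -8
d(2) = (28 + 2(-8)) / 2 = 12/2 = 6
d(1) = (-8 + 2(6)) / 2 = 4/2 = 2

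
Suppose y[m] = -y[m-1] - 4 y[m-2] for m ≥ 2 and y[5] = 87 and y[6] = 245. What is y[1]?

-5

Rearranging, y[m-2] = (y[m] + y[m-1]) / -4.
y[4] = (245 + 87) / -4 = 332/-4 = -83
y[3] = (87 + (-83)) / -4 = 4/-4 = -1
y[2] = (-83 + (-1)) / -4 = -84/-4 = 21
y[1] = (-1 + 21) / -4 = 20/-4 = -5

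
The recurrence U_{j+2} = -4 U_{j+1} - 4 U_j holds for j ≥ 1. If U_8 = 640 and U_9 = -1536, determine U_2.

Rearranging, U_{j-2} = (U_j + 4 U_{j-1}) / -4.
U_7 = (-1536 + 4*640) / -4 = 1024/-4 = -256
U_6 = (640 + 4*(-256)) / -4 = -384/-4 = 96
U_5 = (-256 + 4*96) / -4 = 128/-4 = -32
U_4 = (96 + 4*(-32)) / -4 = -32/-4 = 8
U_3 = (-32 + 4*8) / -4 = 0/-4 = 0
U_2 = (8 + 4*0) / -4 = 8/-4 = -2

-2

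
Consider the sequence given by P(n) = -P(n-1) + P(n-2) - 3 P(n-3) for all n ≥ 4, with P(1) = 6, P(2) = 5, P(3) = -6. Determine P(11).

P(4) = -(-6) + 5 - 3·6 = -7
P(5) = -(-7) + (-6) - 3·5 = -14
P(6) = -(-14) + (-7) - 3·(-6) = 25
P(7) = -25 + (-14) - 3·(-7) = -18
P(8) = -(-18) + 25 - 3·(-14) = 85
P(9) = -85 + (-18) - 3·25 = -178
P(10) = -(-178) + 85 - 3·(-18) = 317
P(11) = -317 + (-178) - 3·85 = -750

-750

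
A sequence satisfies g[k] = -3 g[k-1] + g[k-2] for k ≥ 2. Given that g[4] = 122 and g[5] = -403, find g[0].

Rearranging, g[k-2] = g[k] + 3 g[k-1].
g[3] = -403 + 3·122 = -37
g[2] = 122 + 3·(-37) = 11
g[1] = -37 + 3·11 = -4
g[0] = 11 + 3·(-4) = -1

-1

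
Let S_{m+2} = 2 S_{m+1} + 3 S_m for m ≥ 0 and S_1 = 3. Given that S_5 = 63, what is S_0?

-2

Let S_0 = y.
S_2 = 6 + 3y
S_3 = 21 + 6y
S_4 = 60 + 21y
S_5 = 183 + 60y
So 183 + 60y = 63, giving y = -2.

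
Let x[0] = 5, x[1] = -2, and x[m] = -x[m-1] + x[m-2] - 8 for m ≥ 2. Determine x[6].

9

x[2] = -(-2) + 5 - 8 = -1
x[3] = -(-1) + (-2) - 8 = -9
x[4] = -(-9) + (-1) - 8 = 0
x[5] = -0 + (-9) - 8 = -17
x[6] = -(-17) + 0 - 8 = 9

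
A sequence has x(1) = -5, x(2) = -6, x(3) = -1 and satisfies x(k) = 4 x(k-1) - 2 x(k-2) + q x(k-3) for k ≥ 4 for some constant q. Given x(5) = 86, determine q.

-2

x(4) = 8 - 5q
x(5) = 34 - 26q
So 34 - 26q = 86, giving q = -2.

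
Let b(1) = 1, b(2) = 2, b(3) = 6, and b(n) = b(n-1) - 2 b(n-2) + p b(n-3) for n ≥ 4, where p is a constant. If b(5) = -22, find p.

b(4) = 2 + p
b(5) = -10 + 3p
So -10 + 3p = -22, giving p = -4.

-4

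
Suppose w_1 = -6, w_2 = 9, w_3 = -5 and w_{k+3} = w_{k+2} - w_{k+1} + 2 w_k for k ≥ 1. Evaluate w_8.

-55

w_4 = (-5) - 9 + 2*(-6) = -26
w_5 = (-26) - (-5) + 2*9 = -3
w_6 = (-3) - (-26) + 2*(-5) = 13
w_7 = 13 - (-3) + 2*(-26) = -36
w_8 = (-36) - 13 + 2*(-3) = -55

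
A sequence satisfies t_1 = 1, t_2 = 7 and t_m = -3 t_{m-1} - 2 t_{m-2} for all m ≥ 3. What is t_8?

1015

t_3 = -3·7 - 2·1 = -23
t_4 = -3·(-23) - 2·7 = 55
t_5 = -3·55 - 2·(-23) = -119
t_6 = -3·(-119) - 2·55 = 247
t_7 = -3·247 - 2·(-119) = -503
t_8 = -3·(-503) - 2·247 = 1015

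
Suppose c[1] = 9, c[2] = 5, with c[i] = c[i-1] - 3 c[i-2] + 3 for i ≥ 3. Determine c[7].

41

c[3] = 5 - 3*9 + 3 = -19
c[4] = (-19) - 3*5 + 3 = -31
c[5] = (-31) - 3*(-19) + 3 = 29
c[6] = 29 - 3*(-31) + 3 = 125
c[7] = 125 - 3*29 + 3 = 41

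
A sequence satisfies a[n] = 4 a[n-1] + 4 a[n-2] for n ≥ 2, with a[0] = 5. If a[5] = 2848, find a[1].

Let a[1] = y.
a[2] = 20 + 4y
a[3] = 80 + 20y
a[4] = 400 + 96y
a[5] = 1920 + 464y
So 1920 + 464y = 2848, giving y = 2.

2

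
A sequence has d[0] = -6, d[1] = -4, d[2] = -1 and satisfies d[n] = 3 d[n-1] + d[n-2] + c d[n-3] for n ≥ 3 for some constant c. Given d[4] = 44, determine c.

d[3] = -7 - 6c
d[4] = -22 - 22c
So -22 - 22c = 44, giving c = -3.

-3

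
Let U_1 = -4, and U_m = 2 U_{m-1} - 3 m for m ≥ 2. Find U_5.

U_2 = 2(-4) - 6 = -14
U_3 = 2(-14) - 9 = -37
U_4 = 2(-37) - 12 = -86
U_5 = 2(-86) - 15 = -187

-187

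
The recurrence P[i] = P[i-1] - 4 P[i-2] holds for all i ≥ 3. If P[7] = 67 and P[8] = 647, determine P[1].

Rearranging, P[i-2] = (P[i] - P[i-1]) / -4.
P[6] = (647 - 67) / -4 = 580/-4 = -145
P[5] = (67 - (-145)) / -4 = 212/-4 = -53
P[4] = (-145 - (-53)) / -4 = -92/-4 = 23
P[3] = (-53 - 23) / -4 = -76/-4 = 19
P[2] = (23 - 19) / -4 = 4/-4 = -1
P[1] = (19 - (-1)) / -4 = 20/-4 = -5

-5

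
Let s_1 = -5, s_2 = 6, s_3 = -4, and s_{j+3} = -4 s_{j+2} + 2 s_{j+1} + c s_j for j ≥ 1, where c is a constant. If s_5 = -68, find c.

2

s_4 = 28 - 5c
s_5 = -120 + 26c
So -120 + 26c = -68, giving c = 2.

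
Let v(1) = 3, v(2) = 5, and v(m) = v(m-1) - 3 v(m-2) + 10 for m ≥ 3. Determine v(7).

31

v(3) = 5 - 3·3 + 10 = 6
v(4) = 6 - 3·5 + 10 = 1
v(5) = 1 - 3·6 + 10 = -7
v(6) = (-7) - 3·1 + 10 = 0
v(7) = 0 - 3·(-7) + 10 = 31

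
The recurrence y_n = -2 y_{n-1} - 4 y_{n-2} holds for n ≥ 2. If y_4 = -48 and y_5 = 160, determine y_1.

Rearranging, y_{n-2} = (y_n + 2 y_{n-1}) / -4.
y_3 = (160 + 2(-48)) / -4 = 64/-4 = -16
y_2 = (-48 + 2(-16)) / -4 = -80/-4 = 20
y_1 = (-16 + 2(20)) / -4 = 24/-4 = -6

-6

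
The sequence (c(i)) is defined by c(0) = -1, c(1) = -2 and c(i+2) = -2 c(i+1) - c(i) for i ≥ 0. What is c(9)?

-26

c(2) = -2(-2) - (-1) = 5
c(3) = -2(5) - (-2) = -8
c(4) = -2(-8) - 5 = 11
c(5) = -2(11) - (-8) = -14
c(6) = -2(-14) - 11 = 17
c(7) = -2(17) - (-14) = -20
c(8) = -2(-20) - 17 = 23
c(9) = -2(23) - (-20) = -26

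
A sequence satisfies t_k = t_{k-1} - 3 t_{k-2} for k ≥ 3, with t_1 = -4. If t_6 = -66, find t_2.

Let t_2 = y.
t_3 = 12 + y
t_4 = 12 - 2y
t_5 = -24 - 5y
t_6 = -60 + y
So -60 + y = -66, giving y = -6.

-6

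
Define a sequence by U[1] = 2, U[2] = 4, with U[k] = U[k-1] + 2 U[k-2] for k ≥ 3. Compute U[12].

4096

U[3] = 4 + 2*2 = 8
U[4] = 8 + 2*4 = 16
U[5] = 16 + 2*8 = 32
U[6] = 32 + 2*16 = 64
U[7] = 64 + 2*32 = 128
U[8] = 128 + 2*64 = 256
U[9] = 256 + 2*128 = 512
U[10] = 512 + 2*256 = 1024
U[11] = 1024 + 2*512 = 2048
U[12] = 2048 + 2*1024 = 4096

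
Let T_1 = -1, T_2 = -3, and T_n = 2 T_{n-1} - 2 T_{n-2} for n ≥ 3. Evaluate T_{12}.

-32

T_3 = 2*(-3) - 2*(-1) = -4
T_4 = 2*(-4) - 2*(-3) = -2
T_5 = 2*(-2) - 2*(-4) = 4
T_6 = 2*4 - 2*(-2) = 12
T_7 = 2*12 - 2*4 = 16
T_8 = 2*16 - 2*12 = 8
T_9 = 2*8 - 2*16 = -16
T_{10} = 2*(-16) - 2*8 = -48
T_{11} = 2*(-48) - 2*(-16) = -64
T_{12} = 2*(-64) - 2*(-48) = -32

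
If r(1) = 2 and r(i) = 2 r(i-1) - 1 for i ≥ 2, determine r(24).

8388609

The fixed point is -1/(1 - 2) = 1, so r(i) - 1 = 2(r(i-1) - 1).
Hence r(i) = 1·2^{i-1} + 1.
r(24) = 1·2^{23} + 1 = 1·8388608 + 1 = 8388609.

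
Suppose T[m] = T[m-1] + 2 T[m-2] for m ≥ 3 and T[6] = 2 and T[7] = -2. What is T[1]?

Rearranging, T[m-2] = (T[m] - T[m-1]) / 2.
T[5] = (-2 - 2) / 2 = -4/2 = -2
T[4] = (2 - (-2)) / 2 = 4/2 = 2
T[3] = (-2 - 2) / 2 = -4/2 = -2
T[2] = (2 - (-2)) / 2 = 4/2 = 2
T[1] = (-2 - 2) / 2 = -4/2 = -2

-2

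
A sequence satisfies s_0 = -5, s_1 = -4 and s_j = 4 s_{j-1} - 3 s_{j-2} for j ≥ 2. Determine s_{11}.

s_2 = 4·(-4) - 3·(-5) = -1
s_3 = 4·(-1) - 3·(-4) = 8
s_4 = 4·8 - 3·(-1) = 35
s_5 = 4·35 - 3·8 = 116
s_6 = 4·116 - 3·35 = 359
s_7 = 4·359 - 3·116 = 1088
s_8 = 4·1088 - 3·359 = 3275
s_9 = 4·3275 - 3·1088 = 9836
s_{10} = 4·9836 - 3·3275 = 29519
s_{11} = 4·29519 - 3·9836 = 88568

88568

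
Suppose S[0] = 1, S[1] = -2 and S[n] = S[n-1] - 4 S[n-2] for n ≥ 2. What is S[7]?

S[2] = (-2) - 4·1 = -6
S[3] = (-6) - 4·(-2) = 2
S[4] = 2 - 4·(-6) = 26
S[5] = 26 - 4·2 = 18
S[6] = 18 - 4·26 = -86
S[7] = (-86) - 4·18 = -158

-158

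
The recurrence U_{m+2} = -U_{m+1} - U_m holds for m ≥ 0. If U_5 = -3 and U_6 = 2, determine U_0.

2

Rearranging, U_{m-2} = -(U_m + U_{m-1}).
U_4 = -(2 + (-3)) = 1
U_3 = -(-3 + 1) = 2
U_2 = -(1 + 2) = -3
U_1 = -(2 + (-3)) = 1
U_0 = -(-3 + 1) = 2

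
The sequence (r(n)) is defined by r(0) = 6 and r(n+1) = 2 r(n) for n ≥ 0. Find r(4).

96

r(1) = 2*6 = 12
r(2) = 2*12 = 24
r(3) = 2*24 = 48
r(4) = 2*48 = 96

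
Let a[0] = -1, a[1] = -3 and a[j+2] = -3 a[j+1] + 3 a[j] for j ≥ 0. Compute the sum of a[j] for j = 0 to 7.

-4300

a[2] = -3(-3) + 3(-1) = 6
a[3] = -3(6) + 3(-3) = -27
a[4] = -3(-27) + 3(6) = 99
a[5] = -3(99) + 3(-27) = -378
a[6] = -3(-378) + 3(99) = 1431
a[7] = -3(1431) + 3(-378) = -5427
Sum = (-1) + (-3) + 6 + (-27) + 99 + (-378) + 1431 + (-5427) = -4300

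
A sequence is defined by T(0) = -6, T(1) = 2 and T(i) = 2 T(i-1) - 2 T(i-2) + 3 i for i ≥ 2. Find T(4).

66

T(2) = 2(2) - 2(-6) + 6 = 22
T(3) = 2(22) - 2(2) + 9 = 49
T(4) = 2(49) - 2(22) + 12 = 66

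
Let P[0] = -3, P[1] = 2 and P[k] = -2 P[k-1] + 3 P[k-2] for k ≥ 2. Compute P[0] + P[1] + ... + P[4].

-85

P[2] = -2*2 + 3*(-3) = -13
P[3] = -2*(-13) + 3*2 = 32
P[4] = -2*32 + 3*(-13) = -103
Sum = (-3) + 2 + (-13) + 32 + (-103) = -85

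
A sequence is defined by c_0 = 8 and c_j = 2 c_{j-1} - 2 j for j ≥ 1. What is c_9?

2070

c_1 = 2*8 - 2 = 14
c_2 = 2*14 - 4 = 24
c_3 = 2*24 - 6 = 42
c_4 = 2*42 - 8 = 76
c_5 = 2*76 - 10 = 142
c_6 = 2*142 - 12 = 272
c_7 = 2*272 - 14 = 530
c_8 = 2*530 - 16 = 1044
c_9 = 2*1044 - 18 = 2070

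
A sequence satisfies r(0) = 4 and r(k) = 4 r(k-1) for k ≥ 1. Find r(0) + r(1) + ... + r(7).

r(1) = 4·4 = 16
r(2) = 4·16 = 64
r(3) = 4·64 = 256
r(4) = 4·256 = 1024
r(5) = 4·1024 = 4096
r(6) = 4·4096 = 16384
r(7) = 4·16384 = 65536
Sum = 4 + 16 + 64 + 256 + 1024 + 4096 + 16384 + 65536 = 87380

87380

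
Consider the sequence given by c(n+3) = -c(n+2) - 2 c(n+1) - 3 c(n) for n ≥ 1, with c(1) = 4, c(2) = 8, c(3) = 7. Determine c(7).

59

c(4) = -7 - 2(8) - 3(4) = -35
c(5) = -(-35) - 2(7) - 3(8) = -3
c(6) = -(-3) - 2(-35) - 3(7) = 52
c(7) = -52 - 2(-3) - 3(-35) = 59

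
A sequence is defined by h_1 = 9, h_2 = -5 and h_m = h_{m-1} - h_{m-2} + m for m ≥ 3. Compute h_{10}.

4

h_3 = (-5) - 9 + 3 = -11
h_4 = (-11) - (-5) + 4 = -2
h_5 = (-2) - (-11) + 5 = 14
h_6 = 14 - (-2) + 6 = 22
h_7 = 22 - 14 + 7 = 15
h_8 = 15 - 22 + 8 = 1
h_9 = 1 - 15 + 9 = -5
h_{10} = (-5) - 1 + 10 = 4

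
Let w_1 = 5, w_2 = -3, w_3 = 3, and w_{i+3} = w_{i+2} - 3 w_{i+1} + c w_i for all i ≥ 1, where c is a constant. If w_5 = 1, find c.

-1

w_4 = 12 + 5c
w_5 = 3 + 2c
So 3 + 2c = 1, giving c = -1.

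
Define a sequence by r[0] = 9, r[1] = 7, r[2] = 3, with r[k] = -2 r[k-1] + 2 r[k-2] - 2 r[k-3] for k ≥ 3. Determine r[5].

r[3] = -2·3 + 2·7 - 2·9 = -10
r[4] = -2·(-10) + 2·3 - 2·7 = 12
r[5] = -2·12 + 2·(-10) - 2·3 = -50

-50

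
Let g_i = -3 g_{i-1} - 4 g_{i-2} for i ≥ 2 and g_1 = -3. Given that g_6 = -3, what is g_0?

Let g_0 = x.
g_2 = 9 - 4x
g_3 = -15 + 12x
g_4 = 9 - 20x
g_5 = 33 + 12x
g_6 = -135 + 44x
So -135 + 44x = -3, giving x = 3.

3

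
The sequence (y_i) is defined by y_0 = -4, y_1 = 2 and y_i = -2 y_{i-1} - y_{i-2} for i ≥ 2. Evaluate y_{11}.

-18

y_2 = -2(2) - (-4) = 0
y_3 = -2(0) - 2 = -2
y_4 = -2(-2) - 0 = 4
y_5 = -2(4) - (-2) = -6
y_6 = -2(-6) - 4 = 8
y_7 = -2(8) - (-6) = -10
y_8 = -2(-10) - 8 = 12
y_9 = -2(12) - (-10) = -14
y_{10} = -2(-14) - 12 = 16
y_{11} = -2(16) - (-14) = -18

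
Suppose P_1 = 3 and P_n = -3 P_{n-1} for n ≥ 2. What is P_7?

2187

P_2 = -3*3 = -9
P_3 = -3*(-9) = 27
P_4 = -3*27 = -81
P_5 = -3*(-81) = 243
P_6 = -3*243 = -729
P_7 = -3*(-729) = 2187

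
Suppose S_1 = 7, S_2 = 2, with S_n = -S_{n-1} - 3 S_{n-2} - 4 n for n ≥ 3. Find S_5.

S_3 = -2 - 3(7) - 12 = -35
S_4 = -(-35) - 3(2) - 16 = 13
S_5 = -13 - 3(-35) - 20 = 72

72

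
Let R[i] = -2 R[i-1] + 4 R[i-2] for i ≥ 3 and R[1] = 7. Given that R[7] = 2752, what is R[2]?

-2

Let R[2] = x.
R[3] = 28 - 2x
R[4] = -56 + 8x
R[5] = 224 - 24x
R[6] = -672 + 80x
R[7] = 2240 - 256x
So 2240 - 256x = 2752, giving x = -2.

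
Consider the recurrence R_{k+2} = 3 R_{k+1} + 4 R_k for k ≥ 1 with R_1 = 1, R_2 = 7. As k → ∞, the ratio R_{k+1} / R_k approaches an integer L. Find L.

The characteristic equation is r^2 - 3r - 4 = 0, which factors as (r - 4)(r + 1) = 0.
So the roots are 4 and -1. Since |4| > |-1| and the coefficient of 4^k is non-zero, the ratio tends to 4.

4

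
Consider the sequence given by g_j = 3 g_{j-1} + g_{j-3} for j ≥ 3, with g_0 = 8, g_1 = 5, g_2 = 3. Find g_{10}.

g_3 = 3·3 + 8 = 17
g_4 = 3·17 + 5 = 56
g_5 = 3·56 + 3 = 171
g_6 = 3·171 + 17 = 530
g_7 = 3·530 + 56 = 1646
g_8 = 3·1646 + 171 = 5109
g_9 = 3·5109 + 530 = 15857
g_{10} = 3·15857 + 1646 = 49217

49217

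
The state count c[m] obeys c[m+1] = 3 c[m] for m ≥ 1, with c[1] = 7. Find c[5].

c[2] = 3*7 = 21
c[3] = 3*21 = 63
c[4] = 3*63 = 189
c[5] = 3*189 = 567

567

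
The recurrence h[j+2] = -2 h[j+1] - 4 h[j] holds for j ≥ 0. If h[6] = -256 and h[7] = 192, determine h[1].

3

Rearranging, h[j-2] = (h[j] + 2 h[j-1]) / -4.
h[5] = (192 + 2(-256)) / -4 = -320/-4 = 80
h[4] = (-256 + 2(80)) / -4 = -96/-4 = 24
h[3] = (80 + 2(24)) / -4 = 128/-4 = -32
h[2] = (24 + 2(-32)) / -4 = -40/-4 = 10
h[1] = (-32 + 2(10)) / -4 = -12/-4 = 3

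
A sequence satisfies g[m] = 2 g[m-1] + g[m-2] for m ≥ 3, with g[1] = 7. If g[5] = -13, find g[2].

-4

Let g[2] = x.
g[3] = 7 + 2x
g[4] = 14 + 5x
g[5] = 35 + 12x
So 35 + 12x = -13, giving x = -4.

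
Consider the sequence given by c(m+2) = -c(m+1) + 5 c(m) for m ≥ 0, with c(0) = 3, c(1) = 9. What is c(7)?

c(2) = -9 + 5*3 = 6
c(3) = -6 + 5*9 = 39
c(4) = -39 + 5*6 = -9
c(5) = -(-9) + 5*39 = 204
c(6) = -204 + 5*(-9) = -249
c(7) = -(-249) + 5*204 = 1269

1269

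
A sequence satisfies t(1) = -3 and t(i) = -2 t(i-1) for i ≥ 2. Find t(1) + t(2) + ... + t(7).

-129

t(2) = -2·(-3) = 6
t(3) = -2·6 = -12
t(4) = -2·(-12) = 24
t(5) = -2·24 = -48
t(6) = -2·(-48) = 96
t(7) = -2·96 = -192
Sum = (-3) + 6 + (-12) + 24 + (-48) + 96 + (-192) = -129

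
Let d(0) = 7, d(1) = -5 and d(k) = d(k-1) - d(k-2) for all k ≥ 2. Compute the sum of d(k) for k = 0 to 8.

-10

d(2) = (-5) - 7 = -12
d(3) = (-12) - (-5) = -7
d(4) = (-7) - (-12) = 5
d(5) = 5 - (-7) = 12
d(6) = 12 - 5 = 7
d(7) = 7 - 12 = -5
d(8) = (-5) - 7 = -12
Sum = 7 + (-5) + (-12) + (-7) + 5 + 12 + 7 + (-5) + (-12) = -10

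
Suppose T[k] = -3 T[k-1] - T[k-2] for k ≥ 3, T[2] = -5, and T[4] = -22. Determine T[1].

Let T[1] = w.
T[3] = 15 - w
T[4] = -40 + 3w
So -40 + 3w = -22, giving w = 6.

6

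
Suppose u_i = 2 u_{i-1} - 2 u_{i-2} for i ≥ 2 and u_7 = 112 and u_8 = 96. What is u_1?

Rearranging, u_{i-2} = (u_i - 2 u_{i-1}) / -2.
u_6 = (96 - 2*112) / -2 = -128/-2 = 64
u_5 = (112 - 2*64) / -2 = -16/-2 = 8
u_4 = (64 - 2*8) / -2 = 48/-2 = -24
u_3 = (8 - 2*(-24)) / -2 = 56/-2 = -28
u_2 = (-24 - 2*(-28)) / -2 = 32/-2 = -16
u_1 = (-28 - 2*(-16)) / -2 = 4/-2 = -2

-2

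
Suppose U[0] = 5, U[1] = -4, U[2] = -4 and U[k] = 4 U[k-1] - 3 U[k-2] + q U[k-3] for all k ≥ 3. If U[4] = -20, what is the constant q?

-1

U[3] = -4 + 5q
U[4] = -4 + 16q
So -4 + 16q = -20, giving q = -1.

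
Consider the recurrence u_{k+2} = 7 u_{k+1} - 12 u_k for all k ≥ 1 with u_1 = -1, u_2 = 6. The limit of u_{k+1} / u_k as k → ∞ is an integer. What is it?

The characteristic equation is r^2 - 7r + 12 = 0, which factors as (r - 4)(r - 3) = 0.
So the roots are 4 and 3. Since |4| > |3| and the coefficient of 4^k is non-zero, the ratio tends to 4.

4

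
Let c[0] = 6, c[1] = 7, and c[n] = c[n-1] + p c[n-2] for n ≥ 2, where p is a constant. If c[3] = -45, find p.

c[2] = 7 + 6p
c[3] = 7 + 13p
So 7 + 13p = -45, giving p = -4.

-4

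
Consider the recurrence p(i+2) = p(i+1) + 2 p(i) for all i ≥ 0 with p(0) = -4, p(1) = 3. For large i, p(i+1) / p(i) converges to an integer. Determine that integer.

2

The characteristic equation is r^2 - r - 2 = 0, which factors as (r - 2)(r + 1) = 0.
So the roots are 2 and -1. Since |2| > |-1| and the coefficient of 2^i is non-zero, the ratio tends to 2.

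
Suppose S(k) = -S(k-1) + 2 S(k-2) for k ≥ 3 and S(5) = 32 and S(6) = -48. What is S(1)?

7

Rearranging, S(k-2) = (S(k) + S(k-1)) / 2.
S(4) = (-48 + 32) / 2 = -16/2 = -8
S(3) = (32 + (-8)) / 2 = 24/2 = 12
S(2) = (-8 + 12) / 2 = 4/2 = 2
S(1) = (12 + 2) / 2 = 14/2 = 7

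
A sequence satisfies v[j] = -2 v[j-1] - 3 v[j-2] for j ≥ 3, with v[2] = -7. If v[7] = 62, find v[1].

4

Let v[1] = w.
v[3] = 14 - 3w
v[4] = -7 + 6w
v[5] = -28 - 3w
v[6] = 77 - 12w
v[7] = -70 + 33w
So -70 + 33w = 62, giving w = 4.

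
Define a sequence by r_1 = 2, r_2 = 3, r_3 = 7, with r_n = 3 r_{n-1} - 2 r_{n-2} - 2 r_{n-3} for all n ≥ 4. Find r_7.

r_4 = 3·7 - 2·3 - 2·2 = 11
r_5 = 3·11 - 2·7 - 2·3 = 13
r_6 = 3·13 - 2·11 - 2·7 = 3
r_7 = 3·3 - 2·13 - 2·11 = -39

-39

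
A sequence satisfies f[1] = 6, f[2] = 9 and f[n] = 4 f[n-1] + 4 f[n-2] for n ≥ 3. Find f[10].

3522816

f[3] = 4·9 + 4·6 = 60
f[4] = 4·60 + 4·9 = 276
f[5] = 4·276 + 4·60 = 1344
f[6] = 4·1344 + 4·276 = 6480
f[7] = 4·6480 + 4·1344 = 31296
f[8] = 4·31296 + 4·6480 = 151104
f[9] = 4·151104 + 4·31296 = 729600
f[10] = 4·729600 + 4·151104 = 3522816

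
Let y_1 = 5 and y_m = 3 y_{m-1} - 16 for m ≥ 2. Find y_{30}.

The fixed point is -16/(1 - 3) = 8, so y_m - 8 = 3(y_{m-1} - 8).
Hence y_m = -3·3^{m-1} + 8.
y_{30} = -3·3^{29} + 8 = -3·68630377364883 + 8 = -205891132094641.

-205891132094641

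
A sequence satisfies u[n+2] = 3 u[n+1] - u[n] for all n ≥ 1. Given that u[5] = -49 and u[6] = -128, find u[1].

-7

Rearranging, u[n-2] = -(u[n] - 3 u[n-1]).
u[4] = -(-128 - 3(-49)) = -19
u[3] = -(-49 - 3(-19)) = -8
u[2] = -(-19 - 3(-8)) = -5
u[1] = -(-8 - 3(-5)) = -7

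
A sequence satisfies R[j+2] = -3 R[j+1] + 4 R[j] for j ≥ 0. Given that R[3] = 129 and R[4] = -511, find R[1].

9

Rearranging, R[j-2] = (R[j] + 3 R[j-1]) / 4.
R[2] = (-511 + 3(129)) / 4 = -124/4 = -31
R[1] = (129 + 3(-31)) / 4 = 36/4 = 9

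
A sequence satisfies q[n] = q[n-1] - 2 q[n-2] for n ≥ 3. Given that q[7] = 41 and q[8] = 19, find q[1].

Rearranging, q[n-2] = (q[n] - q[n-1]) / -2.
q[6] = (19 - 41) / -2 = -22/-2 = 11
q[5] = (41 - 11) / -2 = 30/-2 = -15
q[4] = (11 - (-15)) / -2 = 26/-2 = -13
q[3] = (-15 - (-13)) / -2 = -2/-2 = 1
q[2] = (-13 - 1) / -2 = -14/-2 = 7
q[1] = (1 - 7) / -2 = -6/-2 = 3

3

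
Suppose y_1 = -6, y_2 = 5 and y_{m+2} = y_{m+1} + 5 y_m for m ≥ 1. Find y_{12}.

-97625

y_3 = 5 + 5*(-6) = -25
y_4 = (-25) + 5*5 = 0
y_5 = 0 + 5*(-25) = -125
y_6 = (-125) + 5*0 = -125
y_7 = (-125) + 5*(-125) = -750
y_8 = (-750) + 5*(-125) = -1375
y_9 = (-1375) + 5*(-750) = -5125
y_{10} = (-5125) + 5*(-1375) = -12000
y_{11} = (-12000) + 5*(-5125) = -37625
y_{12} = (-37625) + 5*(-12000) = -97625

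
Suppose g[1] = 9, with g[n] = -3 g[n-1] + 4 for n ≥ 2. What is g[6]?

g[2] = -3·9 + 4 = -23
g[3] = -3·(-23) + 4 = 73
g[4] = -3·73 + 4 = -215
g[5] = -3·(-215) + 4 = 649
g[6] = -3·649 + 4 = -1943

-1943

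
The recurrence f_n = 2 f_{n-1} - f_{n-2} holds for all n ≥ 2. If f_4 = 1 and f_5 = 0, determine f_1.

4

Rearranging, f_{n-2} = -(f_n - 2 f_{n-1}).
f_3 = -(0 - 2·1) = 2
f_2 = -(1 - 2·2) = 3
f_1 = -(2 - 2·3) = 4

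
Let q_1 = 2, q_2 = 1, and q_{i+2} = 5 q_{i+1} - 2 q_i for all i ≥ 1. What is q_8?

1227

q_3 = 5·1 - 2·2 = 1
q_4 = 5·1 - 2·1 = 3
q_5 = 5·3 - 2·1 = 13
q_6 = 5·13 - 2·3 = 59
q_7 = 5·59 - 2·13 = 269
q_8 = 5·269 - 2·59 = 1227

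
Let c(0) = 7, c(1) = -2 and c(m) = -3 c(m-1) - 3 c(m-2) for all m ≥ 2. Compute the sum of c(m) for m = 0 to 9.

-1003

c(2) = -3·(-2) - 3·7 = -15
c(3) = -3·(-15) - 3·(-2) = 51
c(4) = -3·51 - 3·(-15) = -108
c(5) = -3·(-108) - 3·51 = 171
c(6) = -3·171 - 3·(-108) = -189
c(7) = -3·(-189) - 3·171 = 54
c(8) = -3·54 - 3·(-189) = 405
c(9) = -3·405 - 3·54 = -1377
Sum = 7 + (-2) + (-15) + 51 + (-108) + 171 + (-189) + 54 + 405 + (-1377) = -1003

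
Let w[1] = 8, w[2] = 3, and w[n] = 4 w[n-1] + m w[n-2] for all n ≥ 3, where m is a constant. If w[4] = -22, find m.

w[3] = 12 + 8m
w[4] = 48 + 35m
So 48 + 35m = -22, giving m = -2.

-2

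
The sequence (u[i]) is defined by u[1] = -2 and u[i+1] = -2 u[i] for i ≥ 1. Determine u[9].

u[2] = -2(-2) = 4
u[3] = -2(4) = -8
u[4] = -2(-8) = 16
u[5] = -2(16) = -32
u[6] = -2(-32) = 64
u[7] = -2(64) = -128
u[8] = -2(-128) = 256
u[9] = -2(256) = -512

-512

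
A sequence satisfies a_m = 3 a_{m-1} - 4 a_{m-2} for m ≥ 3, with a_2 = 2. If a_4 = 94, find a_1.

Let a_1 = x.
a_3 = 6 - 4x
a_4 = 10 - 12x
So 10 - 12x = 94, giving x = -7.

-7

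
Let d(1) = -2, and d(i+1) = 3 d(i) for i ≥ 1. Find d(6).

d(2) = 3*(-2) = -6
d(3) = 3*(-6) = -18
d(4) = 3*(-18) = -54
d(5) = 3*(-54) = -162
d(6) = 3*(-162) = -486

-486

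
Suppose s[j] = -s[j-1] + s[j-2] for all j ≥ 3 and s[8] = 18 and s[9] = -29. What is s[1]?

Rearranging, s[j-2] = s[j] + s[j-1].
s[7] = -29 + 18 = -11
s[6] = 18 + (-11) = 7
s[5] = -11 + 7 = -4
s[4] = 7 + (-4) = 3
s[3] = -4 + 3 = -1
s[2] = 3 + (-1) = 2
s[1] = -1 + 2 = 1

1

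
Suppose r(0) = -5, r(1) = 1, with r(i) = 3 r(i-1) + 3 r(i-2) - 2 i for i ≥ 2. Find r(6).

-3009

r(2) = 3·1 + 3·(-5) - 4 = -16
r(3) = 3·(-16) + 3·1 - 6 = -51
r(4) = 3·(-51) + 3·(-16) - 8 = -209
r(5) = 3·(-209) + 3·(-51) - 10 = -790
r(6) = 3·(-790) + 3·(-209) - 12 = -3009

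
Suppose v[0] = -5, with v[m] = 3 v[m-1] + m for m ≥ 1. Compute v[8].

-27889

v[1] = 3*(-5) + 1 = -14
v[2] = 3*(-14) + 2 = -40
v[3] = 3*(-40) + 3 = -117
v[4] = 3*(-117) + 4 = -347
v[5] = 3*(-347) + 5 = -1036
v[6] = 3*(-1036) + 6 = -3102
v[7] = 3*(-3102) + 7 = -9299
v[8] = 3*(-9299) + 8 = -27889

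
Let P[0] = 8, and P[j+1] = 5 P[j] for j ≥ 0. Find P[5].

25000

P[1] = 5(8) = 40
P[2] = 5(40) = 200
P[3] = 5(200) = 1000
P[4] = 5(1000) = 5000
P[5] = 5(5000) = 25000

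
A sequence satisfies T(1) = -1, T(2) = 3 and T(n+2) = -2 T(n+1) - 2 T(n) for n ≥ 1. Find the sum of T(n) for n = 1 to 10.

T(3) = -2(3) - 2(-1) = -4
T(4) = -2(-4) - 2(3) = 2
T(5) = -2(2) - 2(-4) = 4
T(6) = -2(4) - 2(2) = -12
T(7) = -2(-12) - 2(4) = 16
T(8) = -2(16) - 2(-12) = -8
T(9) = -2(-8) - 2(16) = -16
T(10) = -2(-16) - 2(-8) = 48
Sum = (-1) + 3 + (-4) + 2 + 4 + (-12) + 16 + (-8) + (-16) + 48 = 32

32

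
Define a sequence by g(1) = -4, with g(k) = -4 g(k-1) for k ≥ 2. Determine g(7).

-16384

g(2) = -4(-4) = 16
g(3) = -4(16) = -64
g(4) = -4(-64) = 256
g(5) = -4(256) = -1024
g(6) = -4(-1024) = 4096
g(7) = -4(4096) = -16384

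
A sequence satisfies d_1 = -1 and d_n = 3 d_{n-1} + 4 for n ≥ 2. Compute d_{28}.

The fixed point is 4/(1 - 3) = -2, so d_n + 2 = 3(d_{n-1} + 2).
Hence d_n = 1·3^{n-1} - 2.
d_{28} = 1·3^{27} - 2 = 1·7625597484987 - 2 = 7625597484985.

7625597484985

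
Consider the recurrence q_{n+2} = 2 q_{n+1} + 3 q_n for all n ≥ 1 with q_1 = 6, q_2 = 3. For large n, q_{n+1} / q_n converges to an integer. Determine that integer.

The characteristic equation is r^2 - 2r - 3 = 0, which factors as (r - 3)(r + 1) = 0.
So the roots are 3 and -1. Since |3| > |-1| and the coefficient of 3^n is non-zero, the ratio tends to 3.

3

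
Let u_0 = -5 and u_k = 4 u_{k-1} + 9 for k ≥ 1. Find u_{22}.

The fixed point is 9/(1 - 4) = -3, so u_k + 3 = 4(u_{k-1} + 3).
Hence u_k = -2·4^k - 3.
u_{22} = -2·4^{22} - 3 = -2·17592186044416 - 3 = -35184372088835.

-35184372088835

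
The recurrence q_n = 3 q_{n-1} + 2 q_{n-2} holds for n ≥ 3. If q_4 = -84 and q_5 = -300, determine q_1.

Rearranging, q_{n-2} = (q_n - 3 q_{n-1}) / 2.
q_3 = (-300 - 3·(-84)) / 2 = -48/2 = -24
q_2 = (-84 - 3·(-24)) / 2 = -12/2 = -6
q_1 = (-24 - 3·(-6)) / 2 = -6/2 = -3

-3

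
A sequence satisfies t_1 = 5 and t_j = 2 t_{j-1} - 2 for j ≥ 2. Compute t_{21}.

The fixed point is -2/(1 - 2) = 2, so t_j - 2 = 2(t_{j-1} - 2).
Hence t_j = 3·2^{j-1} + 2.
t_{21} = 3·2^{20} + 2 = 3·1048576 + 2 = 3145730.

3145730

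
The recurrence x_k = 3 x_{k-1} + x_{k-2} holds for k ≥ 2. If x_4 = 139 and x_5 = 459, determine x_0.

4

Rearranging, x_{k-2} = x_k - 3 x_{k-1}.
x_3 = 459 - 3(139) = 42
x_2 = 139 - 3(42) = 13
x_1 = 42 - 3(13) = 3
x_0 = 13 - 3(3) = 4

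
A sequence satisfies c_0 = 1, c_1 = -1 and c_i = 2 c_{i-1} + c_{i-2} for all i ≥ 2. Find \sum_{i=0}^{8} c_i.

c_2 = 2(-1) + 1 = -1
c_3 = 2(-1) + (-1) = -3
c_4 = 2(-3) + (-1) = -7
c_5 = 2(-7) + (-3) = -17
c_6 = 2(-17) + (-7) = -41
c_7 = 2(-41) + (-17) = -99
c_8 = 2(-99) + (-41) = -239
Sum = 1 + (-1) + (-1) + (-3) + (-7) + (-17) + (-41) + (-99) + (-239) = -407

-407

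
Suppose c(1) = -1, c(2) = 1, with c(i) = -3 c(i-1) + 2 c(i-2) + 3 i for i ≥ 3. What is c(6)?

c(3) = -3·1 + 2·(-1) + 9 = 4
c(4) = -3·4 + 2·1 + 12 = 2
c(5) = -3·2 + 2·4 + 15 = 17
c(6) = -3·17 + 2·2 + 18 = -29

-29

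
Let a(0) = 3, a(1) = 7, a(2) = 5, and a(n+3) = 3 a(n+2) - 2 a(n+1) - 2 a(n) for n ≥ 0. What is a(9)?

a(3) = 3(5) - 2(7) - 2(3) = -5
a(4) = 3(-5) - 2(5) - 2(7) = -39
a(5) = 3(-39) - 2(-5) - 2(5) = -117
a(6) = 3(-117) - 2(-39) - 2(-5) = -263
a(7) = 3(-263) - 2(-117) - 2(-39) = -477
a(8) = 3(-477) - 2(-263) - 2(-117) = -671
a(9) = 3(-671) - 2(-477) - 2(-263) = -533

-533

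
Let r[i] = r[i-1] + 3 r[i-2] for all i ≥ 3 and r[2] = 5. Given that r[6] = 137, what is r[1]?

Let r[1] = y.
r[3] = 5 + 3y
r[4] = 20 + 3y
r[5] = 35 + 12y
r[6] = 95 + 21y
So 95 + 21y = 137, giving y = 2.

2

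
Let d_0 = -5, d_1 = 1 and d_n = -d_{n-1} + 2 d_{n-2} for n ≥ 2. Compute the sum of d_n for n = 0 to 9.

d_2 = -1 + 2(-5) = -11
d_3 = -(-11) + 2(1) = 13
d_4 = -13 + 2(-11) = -35
d_5 = -(-35) + 2(13) = 61
d_6 = -61 + 2(-35) = -131
d_7 = -(-131) + 2(61) = 253
d_8 = -253 + 2(-131) = -515
d_9 = -(-515) + 2(253) = 1021
Sum = (-5) + 1 + (-11) + 13 + (-35) + 61 + (-131) + 253 + (-515) + 1021 = 652

652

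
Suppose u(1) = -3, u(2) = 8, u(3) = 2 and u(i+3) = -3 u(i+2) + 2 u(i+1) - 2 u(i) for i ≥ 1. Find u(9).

-10560

u(4) = -3·2 + 2·8 - 2·(-3) = 16
u(5) = -3·16 + 2·2 - 2·8 = -60
u(6) = -3·(-60) + 2·16 - 2·2 = 208
u(7) = -3·208 + 2·(-60) - 2·16 = -776
u(8) = -3·(-776) + 2·208 - 2·(-60) = 2864
u(9) = -3·2864 + 2·(-776) - 2·208 = -10560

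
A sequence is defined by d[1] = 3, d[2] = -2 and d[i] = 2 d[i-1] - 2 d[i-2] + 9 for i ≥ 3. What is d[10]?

d[3] = 2·(-2) - 2·3 + 9 = -1
d[4] = 2·(-1) - 2·(-2) + 9 = 11
d[5] = 2·11 - 2·(-1) + 9 = 33
d[6] = 2·33 - 2·11 + 9 = 53
d[7] = 2·53 - 2·33 + 9 = 49
d[8] = 2·49 - 2·53 + 9 = 1
d[9] = 2·1 - 2·49 + 9 = -87
d[10] = 2·(-87) - 2·1 + 9 = -167

-167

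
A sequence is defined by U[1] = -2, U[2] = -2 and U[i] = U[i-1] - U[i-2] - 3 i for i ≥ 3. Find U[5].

-25

U[3] = (-2) - (-2) - 9 = -9
U[4] = (-9) - (-2) - 12 = -19
U[5] = (-19) - (-9) - 15 = -25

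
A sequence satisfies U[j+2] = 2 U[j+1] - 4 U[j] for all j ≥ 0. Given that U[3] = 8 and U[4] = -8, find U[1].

Rearranging, U[j-2] = (U[j] - 2 U[j-1]) / -4.
U[2] = (-8 - 2*8) / -4 = -24/-4 = 6
U[1] = (8 - 2*6) / -4 = -4/-4 = 1

1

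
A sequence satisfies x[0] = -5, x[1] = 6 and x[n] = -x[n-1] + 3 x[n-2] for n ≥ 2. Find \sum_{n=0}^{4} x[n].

-83

x[2] = -6 + 3*(-5) = -21
x[3] = -(-21) + 3*6 = 39
x[4] = -39 + 3*(-21) = -102
Sum = (-5) + 6 + (-21) + 39 + (-102) = -83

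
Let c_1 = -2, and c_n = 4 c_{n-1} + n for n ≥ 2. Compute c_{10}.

c_2 = 4*(-2) + 2 = -6
c_3 = 4*(-6) + 3 = -21
c_4 = 4*(-21) + 4 = -80
c_5 = 4*(-80) + 5 = -315
c_6 = 4*(-315) + 6 = -1254
c_7 = 4*(-1254) + 7 = -5009
c_8 = 4*(-5009) + 8 = -20028
c_9 = 4*(-20028) + 9 = -80103
c_{10} = 4*(-80103) + 10 = -320402

-320402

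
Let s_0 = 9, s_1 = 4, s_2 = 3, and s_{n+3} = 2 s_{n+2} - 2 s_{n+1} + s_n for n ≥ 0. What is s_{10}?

12

s_3 = 2(3) - 2(4) + 9 = 7
s_4 = 2(7) - 2(3) + 4 = 12
s_5 = 2(12) - 2(7) + 3 = 13
s_6 = 2(13) - 2(12) + 7 = 9
s_7 = 2(9) - 2(13) + 12 = 4
s_8 = 2(4) - 2(9) + 13 = 3
s_9 = 2(3) - 2(4) + 9 = 7
s_{10} = 2(7) - 2(3) + 4 = 12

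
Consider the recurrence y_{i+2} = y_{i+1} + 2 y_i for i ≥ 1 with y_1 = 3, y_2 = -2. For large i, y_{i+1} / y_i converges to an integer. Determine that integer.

The characteristic equation is r^2 - r - 2 = 0, which factors as (r - 2)(r + 1) = 0.
So the roots are 2 and -1. Since |2| > |-1| and the coefficient of 2^i is non-zero, the ratio tends to 2.

2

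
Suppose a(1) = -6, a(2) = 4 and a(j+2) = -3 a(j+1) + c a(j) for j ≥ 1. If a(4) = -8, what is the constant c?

-2

a(3) = -12 - 6c
a(4) = 36 + 22c
So 36 + 22c = -8, giving c = -2.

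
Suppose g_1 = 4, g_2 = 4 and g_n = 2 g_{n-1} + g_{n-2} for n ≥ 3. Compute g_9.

g_3 = 2(4) + 4 = 12
g_4 = 2(12) + 4 = 28
g_5 = 2(28) + 12 = 68
g_6 = 2(68) + 28 = 164
g_7 = 2(164) + 68 = 396
g_8 = 2(396) + 164 = 956
g_9 = 2(956) + 396 = 2308

2308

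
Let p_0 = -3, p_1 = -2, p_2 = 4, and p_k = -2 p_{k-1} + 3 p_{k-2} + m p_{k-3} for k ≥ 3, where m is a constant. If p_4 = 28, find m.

-3

p_3 = -14 - 3m
p_4 = 40 + 4m
So 40 + 4m = 28, giving m = -3.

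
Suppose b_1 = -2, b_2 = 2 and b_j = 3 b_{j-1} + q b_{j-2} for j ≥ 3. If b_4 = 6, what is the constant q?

3

b_3 = 6 - 2q
b_4 = 18 - 4q
So 18 - 4q = 6, giving q = 3.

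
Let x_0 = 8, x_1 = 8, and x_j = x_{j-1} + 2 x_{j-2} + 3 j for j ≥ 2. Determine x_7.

x_2 = 8 + 2*8 + 6 = 30
x_3 = 30 + 2*8 + 9 = 55
x_4 = 55 + 2*30 + 12 = 127
x_5 = 127 + 2*55 + 15 = 252
x_6 = 252 + 2*127 + 18 = 524
x_7 = 524 + 2*252 + 21 = 1049

1049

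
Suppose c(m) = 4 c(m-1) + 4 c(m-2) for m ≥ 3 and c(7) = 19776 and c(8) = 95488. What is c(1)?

1

Rearranging, c(m-2) = (c(m) - 4 c(m-1)) / 4.
c(6) = (95488 - 4·19776) / 4 = 16384/4 = 4096
c(5) = (19776 - 4·4096) / 4 = 3392/4 = 848
c(4) = (4096 - 4·848) / 4 = 704/4 = 176
c(3) = (848 - 4·176) / 4 = 144/4 = 36
c(2) = (176 - 4·36) / 4 = 32/4 = 8
c(1) = (36 - 4·8) / 4 = 4/4 = 1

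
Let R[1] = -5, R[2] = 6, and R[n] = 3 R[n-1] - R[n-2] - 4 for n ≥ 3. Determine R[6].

303

R[3] = 3(6) - (-5) - 4 = 19
R[4] = 3(19) - 6 - 4 = 47
R[5] = 3(47) - 19 - 4 = 118
R[6] = 3(118) - 47 - 4 = 303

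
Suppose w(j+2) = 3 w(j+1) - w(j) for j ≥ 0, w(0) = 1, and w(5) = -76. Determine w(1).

-1

Let w(1) = y.
w(2) = -1 + 3y
w(3) = -3 + 8y
w(4) = -8 + 21y
w(5) = -21 + 55y
So -21 + 55y = -76, giving y = -1.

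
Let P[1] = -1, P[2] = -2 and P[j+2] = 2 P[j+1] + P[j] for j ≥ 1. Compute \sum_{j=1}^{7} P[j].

-288

P[3] = 2(-2) + (-1) = -5
P[4] = 2(-5) + (-2) = -12
P[5] = 2(-12) + (-5) = -29
P[6] = 2(-29) + (-12) = -70
P[7] = 2(-70) + (-29) = -169
Sum = (-1) + (-2) + (-5) + (-12) + (-29) + (-70) + (-169) = -288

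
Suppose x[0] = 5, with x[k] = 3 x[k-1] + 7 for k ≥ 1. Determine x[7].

x[1] = 3*5 + 7 = 22
x[2] = 3*22 + 7 = 73
x[3] = 3*73 + 7 = 226
x[4] = 3*226 + 7 = 685
x[5] = 3*685 + 7 = 2062
x[6] = 3*2062 + 7 = 6193
x[7] = 3*6193 + 7 = 18586

18586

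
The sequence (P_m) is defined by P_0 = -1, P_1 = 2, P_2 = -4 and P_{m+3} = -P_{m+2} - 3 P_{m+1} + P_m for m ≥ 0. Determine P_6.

-42

P_3 = -(-4) - 3·2 + (-1) = -3
P_4 = -(-3) - 3·(-4) + 2 = 17
P_5 = -17 - 3·(-3) + (-4) = -12
P_6 = -(-12) - 3·17 + (-3) = -42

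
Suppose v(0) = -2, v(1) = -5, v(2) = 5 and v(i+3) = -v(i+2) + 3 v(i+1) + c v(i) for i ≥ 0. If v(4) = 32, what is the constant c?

1

v(3) = -20 - 2c
v(4) = 35 - 3c
So 35 - 3c = 32, giving c = 1.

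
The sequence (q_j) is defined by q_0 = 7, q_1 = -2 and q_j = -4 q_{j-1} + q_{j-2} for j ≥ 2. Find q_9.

-358706

q_2 = -4(-2) + 7 = 15
q_3 = -4(15) + (-2) = -62
q_4 = -4(-62) + 15 = 263
q_5 = -4(263) + (-62) = -1114
q_6 = -4(-1114) + 263 = 4719
q_7 = -4(4719) + (-1114) = -19990
q_8 = -4(-19990) + 4719 = 84679
q_9 = -4(84679) + (-19990) = -358706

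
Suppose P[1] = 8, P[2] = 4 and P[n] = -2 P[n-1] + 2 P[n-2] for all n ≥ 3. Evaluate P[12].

-33920

P[3] = -2·4 + 2·8 = 8
P[4] = -2·8 + 2·4 = -8
P[5] = -2·(-8) + 2·8 = 32
P[6] = -2·32 + 2·(-8) = -80
P[7] = -2·(-80) + 2·32 = 224
P[8] = -2·224 + 2·(-80) = -608
P[9] = -2·(-608) + 2·224 = 1664
P[10] = -2·1664 + 2·(-608) = -4544
P[11] = -2·(-4544) + 2·1664 = 12416
P[12] = -2·12416 + 2·(-4544) = -33920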